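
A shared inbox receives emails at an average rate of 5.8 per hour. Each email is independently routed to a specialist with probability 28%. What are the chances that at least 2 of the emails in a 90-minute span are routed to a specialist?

Thinning: the emails that are routed to a specialist themselves form a Poisson process with rate 0.28 × 5.8 = 1.624 per hour.
Over the interval, μ = 1.624 × 1.5 = 2.436 (a 90-minute span = 1.5 hours).
P(N ≥ 2) = 1 − P(N ≤ 1) ≈ 0.6993.

0.6993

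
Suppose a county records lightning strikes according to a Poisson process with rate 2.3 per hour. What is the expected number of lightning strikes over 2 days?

E[N] = λt = 2.3 × 48 = 110.4 (2 days = 48 hours).

110.4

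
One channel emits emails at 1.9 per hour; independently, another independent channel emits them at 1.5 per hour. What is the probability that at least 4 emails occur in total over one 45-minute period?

Independent Poisson processes superpose: combined rate λ = 1.9 + 1.5 = 3.4 per hour.
Over the interval, μ = 3.4 × 0.75 = 2.55 (a 45-minute period = 0.75 hours).
P(N ≥ 4) = 1 − P(N ≤ 3) ≈ 0.2532.

0.2532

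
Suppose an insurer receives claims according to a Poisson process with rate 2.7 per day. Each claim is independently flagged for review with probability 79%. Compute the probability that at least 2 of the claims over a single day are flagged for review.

Thinning: the claims that are flagged for review themselves form a Poisson process with rate 0.79 × 2.7 = 2.133 per day.
So μ = 2.133.
P(N ≥ 2) = 1 − P(N ≤ 1) ≈ 0.6288.

0.6288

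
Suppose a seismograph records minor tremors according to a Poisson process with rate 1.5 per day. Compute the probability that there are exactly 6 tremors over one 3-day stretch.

0.1281

Over the interval, μ = 1.5 × 3 = 4.5 (a 3-day stretch = 3 days).
P(N = 6) = e^(−μ) μ^6/6! = e^(−4.5) · 4.5^6/720 ≈ 0.1281.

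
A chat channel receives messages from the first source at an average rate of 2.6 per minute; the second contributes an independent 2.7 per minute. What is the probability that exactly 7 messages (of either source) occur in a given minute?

Independent Poisson processes superpose: combined rate λ = 2.6 + 2.7 = 5.3 per minute.
So μ = 5.3.
P(N = 7) = e^(−5.3) · 5.3^7/7! ≈ 0.1163.

0.1163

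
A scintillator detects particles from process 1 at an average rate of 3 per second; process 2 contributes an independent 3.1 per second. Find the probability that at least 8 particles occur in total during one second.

0.2699

Independent Poisson processes superpose: combined rate λ = 3 + 3.1 = 6.1 per second.
So μ = 6.1.
P(N ≥ 8) = 1 − P(N ≤ 7) ≈ 0.2699.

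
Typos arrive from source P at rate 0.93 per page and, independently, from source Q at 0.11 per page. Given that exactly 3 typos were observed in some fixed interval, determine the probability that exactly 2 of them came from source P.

Given the total, each event is independently from source P with probability p = λ_P/(λ_P+λ_Q) = 0.93/1.04 ≈ 0.8942.
So K ~ Binomial(3, 0.93/1.04): P(K = 2) = C(3,2) · (0.93/1.04)^2 · (0.11/1.04)^1 ≈ 0.2537.

0.2537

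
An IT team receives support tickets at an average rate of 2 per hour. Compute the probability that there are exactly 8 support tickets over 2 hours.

0.0298

Over the interval, μ = 2 × 2 = 4 (2 hours).
P(N = 8) = e^(−μ) μ^8/8! = e^(−4) · 4^8/40320 ≈ 0.0298.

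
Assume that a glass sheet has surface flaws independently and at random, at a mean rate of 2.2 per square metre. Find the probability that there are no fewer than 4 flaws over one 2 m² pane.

Over the interval, μ = 2.2 × 2 = 4.4 (a 2 m² pane = 2 square metres).
P(N ≥ 4) = 1 − P(N ≤ 3) = 1 − Σ_{j=0}^{3} e^(−μ) μ^j/j! ≈ 0.6406.

0.6406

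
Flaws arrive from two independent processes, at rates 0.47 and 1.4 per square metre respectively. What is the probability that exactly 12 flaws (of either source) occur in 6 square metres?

Independent Poisson processes superpose: combined rate λ = 0.47 + 1.4 = 1.87 per square metre.
Over the interval, μ = 1.87 × 6 = 11.22 (6 square metres).
P(N = 12) = e^(−11.22) · 11.22^12/12! ≈ 0.1114.

0.1114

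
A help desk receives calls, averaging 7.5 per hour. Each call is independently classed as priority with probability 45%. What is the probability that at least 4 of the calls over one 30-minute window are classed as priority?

Thinning: the calls that are classed as priority themselves form a Poisson process with rate 0.45 × 7.5 = 3.375 per hour.
Over the interval, μ = 3.375 × 0.5 = 1.6875 (a 30-minute window = 0.5 hours).
P(N ≥ 4) = 1 − P(N ≤ 3) ≈ 0.0913.

0.0913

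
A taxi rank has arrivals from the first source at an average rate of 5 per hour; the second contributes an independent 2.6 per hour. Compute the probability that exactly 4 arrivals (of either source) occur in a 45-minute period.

0.1472

Independent Poisson processes superpose: combined rate λ = 5 + 2.6 = 7.6 per hour.
Over the interval, μ = 7.6 × 0.75 = 5.7 (a 45-minute period = 0.75 hours).
P(N = 4) = e^(−5.7) · 5.7^4/4! ≈ 0.1472.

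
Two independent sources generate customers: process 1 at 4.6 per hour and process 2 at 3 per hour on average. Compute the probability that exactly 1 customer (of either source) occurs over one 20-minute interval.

0.2011

Independent Poisson processes superpose: combined rate λ = 4.6 + 3 = 7.6 per hour.
Over the interval, μ = 7.6 × 1/3 ≈ 2.53333 (a 20-minute interval = 1/3 hours).
P(N = 1) = e^(−2.53333) · 2.53333^1/1! ≈ 0.2011.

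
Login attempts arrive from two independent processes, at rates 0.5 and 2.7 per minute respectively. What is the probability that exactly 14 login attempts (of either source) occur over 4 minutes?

Independent Poisson processes superpose: combined rate λ = 0.5 + 2.7 = 3.2 per minute.
Over the interval, μ = 3.2 × 4 = 12.8 (4 minutes).
P(N = 14) = e^(−12.8) · 12.8^14/14! ≈ 0.1004.

0.1004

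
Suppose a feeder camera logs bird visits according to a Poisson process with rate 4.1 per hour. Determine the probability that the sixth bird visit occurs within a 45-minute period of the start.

Over the interval, μ = 4.1 × 0.75 = 3.075 (a 45-minute period = 0.75 hours).
The sixth arrival falls in the interval iff at least 6 events occur there: P(S_6 ≤ t) = P(N ≥ 6) = 1 − P(N ≤ 5) ≈ 0.0917.

0.0917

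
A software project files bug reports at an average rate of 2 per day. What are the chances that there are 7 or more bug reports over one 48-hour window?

Over the interval, μ = 2 × 2 = 4 (a 48-hour window = 2 days).
P(N ≥ 7) = 1 − P(N ≤ 6) = 1 − Σ_{j=0}^{6} e^(−μ) μ^j/j! ≈ 0.1107.

0.1107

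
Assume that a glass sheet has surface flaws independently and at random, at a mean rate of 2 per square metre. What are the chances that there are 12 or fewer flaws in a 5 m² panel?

Over the interval, μ = 2 × 5 = 10 (a 5 m² panel = 5 square metres).
P(N ≤ 12) = Σ_{j=0}^{12} e^(−μ) μ^j/j! ≈ 0.7916.

0.7916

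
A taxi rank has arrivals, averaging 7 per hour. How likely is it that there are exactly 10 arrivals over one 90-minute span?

0.1236

Over the interval, μ = 7 × 1.5 = 10.5 (a 90-minute span = 1.5 hours).
P(N = 10) = e^(−μ) μ^10/10! = e^(−10.5) · 10.5^10/3628800 ≈ 0.1236.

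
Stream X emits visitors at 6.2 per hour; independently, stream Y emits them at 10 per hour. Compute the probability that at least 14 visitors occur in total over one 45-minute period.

0.3344

Independent Poisson processes superpose: combined rate λ = 6.2 + 10 = 16.2 per hour.
Over the interval, μ = 16.2 × 0.75 = 12.15 (a 45-minute period = 0.75 hours).
P(N ≥ 14) = 1 − P(N ≤ 13) ≈ 0.3344.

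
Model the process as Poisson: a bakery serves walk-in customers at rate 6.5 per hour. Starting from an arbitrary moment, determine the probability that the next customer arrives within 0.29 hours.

0.8482

Inter-arrival times are exponential with rate λ = 6.5 per hour.
P(T ≤ 0.29) = 1 − e^(−λt) = 1 − e^(−6.5 × 0.29) = 1 − e^(−1.885) ≈ 0.8482.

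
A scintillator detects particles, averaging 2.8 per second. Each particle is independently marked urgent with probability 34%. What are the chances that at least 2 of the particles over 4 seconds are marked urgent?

0.8933

Thinning: the particles that are marked urgent themselves form a Poisson process with rate 0.34 × 2.8 = 0.952 per second.
Over the interval, μ = 0.952 × 4 = 3.808 (4 seconds).
P(N ≥ 2) = 1 − P(N ≤ 1) ≈ 0.8933.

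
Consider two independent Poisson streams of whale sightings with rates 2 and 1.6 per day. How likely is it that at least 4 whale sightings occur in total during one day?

Independent Poisson processes superpose: combined rate λ = 2 + 1.6 = 3.6 per day.
So μ = 3.6.
P(N ≥ 4) = 1 − P(N ≤ 3) ≈ 0.4848.

0.4848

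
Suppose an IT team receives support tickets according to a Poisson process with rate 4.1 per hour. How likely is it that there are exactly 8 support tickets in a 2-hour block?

0.1392

Over the interval, μ = 4.1 × 2 = 8.2 (a 2-hour block = 2 hours).
P(N = 8) = e^(−μ) μ^8/8! = e^(−8.2) · 8.2^8/40320 ≈ 0.1392.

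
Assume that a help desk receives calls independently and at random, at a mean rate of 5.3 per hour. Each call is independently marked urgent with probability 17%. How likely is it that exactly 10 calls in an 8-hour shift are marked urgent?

Thinning: the calls that are marked urgent themselves form a Poisson process with rate 0.17 × 5.3 = 0.901 per hour.
Over the interval, μ = 0.901 × 8 = 7.208 (an 8-hour shift = 8 hours).
P(N = 10) = e^(−7.208) · 7.208^10/10! ≈ 0.0773.

0.0773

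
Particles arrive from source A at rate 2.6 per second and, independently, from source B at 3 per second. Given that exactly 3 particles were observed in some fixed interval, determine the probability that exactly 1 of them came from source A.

Given the total, each event is independently from source A with probability p = λ_A/(λ_A+λ_B) = 2.6/5.6 ≈ 0.4643.
So K ~ Binomial(3, 2.6/5.6): P(K = 1) = C(3,1) · (2.6/5.6)^1 · (3/5.6)^2 ≈ 0.3997.

0.3997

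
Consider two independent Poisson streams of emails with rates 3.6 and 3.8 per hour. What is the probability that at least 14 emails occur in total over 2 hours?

0.6174

Independent Poisson processes superpose: combined rate λ = 3.6 + 3.8 = 7.4 per hour.
Over the interval, μ = 7.4 × 2 = 14.8 (2 hours).
P(N ≥ 14) = 1 − P(N ≤ 13) ≈ 0.6174.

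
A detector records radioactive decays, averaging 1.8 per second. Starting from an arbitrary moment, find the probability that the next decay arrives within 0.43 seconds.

Inter-arrival times are exponential with rate λ = 1.8 per second.
P(T ≤ 0.43) = 1 − e^(−λt) = 1 − e^(−1.8 × 0.43) = 1 − e^(−0.774) ≈ 0.5388.

0.5388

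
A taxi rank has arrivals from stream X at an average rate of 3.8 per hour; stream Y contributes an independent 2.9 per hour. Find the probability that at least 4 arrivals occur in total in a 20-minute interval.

Independent Poisson processes superpose: combined rate λ = 3.8 + 2.9 = 6.7 per hour.
Over the interval, μ = 6.7 × 1/3 ≈ 2.23333 (a 20-minute interval = 1/3 hours).
P(N ≥ 4) = 1 − P(N ≤ 3) ≈ 0.1872.

0.1872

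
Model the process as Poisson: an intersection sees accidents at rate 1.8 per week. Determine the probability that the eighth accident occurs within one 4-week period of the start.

Over the interval, μ = 1.8 × 4 = 7.2 (a 4-week period = 4 weeks).
The eighth arrival falls in the interval iff at least 8 events occur there: P(S_8 ≤ t) = P(N ≥ 8) = 1 − P(N ≤ 7) ≈ 0.4311.

0.4311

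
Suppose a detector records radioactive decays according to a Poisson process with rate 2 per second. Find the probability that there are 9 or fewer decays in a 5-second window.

0.4579

Over the interval, μ = 2 × 5 = 10 (a 5-second window = 5 seconds).
P(N ≤ 9) = Σ_{j=0}^{9} e^(−μ) μ^j/j! ≈ 0.4579.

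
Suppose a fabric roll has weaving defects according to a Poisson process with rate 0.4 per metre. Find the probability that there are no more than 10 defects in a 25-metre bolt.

Over the interval, μ = 0.4 × 25 = 10 (a 25-metre bolt = 25 metres).
P(N ≤ 10) = Σ_{j=0}^{10} e^(−μ) μ^j/j! ≈ 0.5830.

0.5830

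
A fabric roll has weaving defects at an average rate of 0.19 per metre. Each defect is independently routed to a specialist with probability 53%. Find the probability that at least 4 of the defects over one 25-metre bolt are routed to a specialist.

Thinning: the defects that are routed to a specialist themselves form a Poisson process with rate 0.53 × 0.19 = 0.1007 per metre.
Over the interval, μ = 0.1007 × 25 = 2.5175 (a 25-metre bolt = 25 metres).
P(N ≥ 4) = 1 − P(N ≤ 3) ≈ 0.2462.

0.2462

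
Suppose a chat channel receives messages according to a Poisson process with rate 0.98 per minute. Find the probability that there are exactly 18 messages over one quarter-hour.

0.0663

Over the interval, μ = 0.98 × 15 = 14.7 (a quarter-hour = 15 minutes).
P(N = 18) = e^(−μ) μ^18/18! = e^(−14.7) · 14.7^18/6402373705728000 ≈ 0.0663.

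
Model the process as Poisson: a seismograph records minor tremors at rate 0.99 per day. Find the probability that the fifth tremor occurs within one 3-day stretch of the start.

0.1797

Over the interval, μ = 0.99 × 3 = 2.97 (a 3-day stretch = 3 days).
The fifth arrival falls in the interval iff at least 5 events occur there: P(S_5 ≤ t) = P(N ≥ 5) = 1 − P(N ≤ 4) ≈ 0.1797.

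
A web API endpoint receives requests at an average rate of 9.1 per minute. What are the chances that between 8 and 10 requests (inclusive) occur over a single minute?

With mean μ = 9.1 per minute,
P(8 ≤ N ≤ 10) = Σ_{j=8}^{10} e^(−9.1) · 9.1^j/j! ≈ 0.3818.

0.3818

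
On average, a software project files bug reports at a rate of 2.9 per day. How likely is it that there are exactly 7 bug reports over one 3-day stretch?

0.1247

Over the interval, μ = 2.9 × 3 = 8.7 (a 3-day stretch = 3 days).
P(N = 7) = e^(−μ) μ^7/7! = e^(−8.7) · 8.7^7/5040 ≈ 0.1247.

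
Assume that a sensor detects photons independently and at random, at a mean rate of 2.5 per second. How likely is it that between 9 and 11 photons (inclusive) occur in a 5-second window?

0.2808

Over the interval, μ = 2.5 × 5 = 12.5 (a 5-second window = 5 seconds).
P(9 ≤ N ≤ 11) = Σ_{j=9}^{11} e^(−12.5) · 12.5^j/j! ≈ 0.2808.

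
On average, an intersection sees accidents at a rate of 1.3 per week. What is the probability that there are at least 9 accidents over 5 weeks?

Over the interval, μ = 1.3 × 5 = 6.5 (5 weeks).
P(N ≥ 9) = 1 − P(N ≤ 8) = 1 − Σ_{j=0}^{8} e^(−μ) μ^j/j! ≈ 0.2084.

0.2084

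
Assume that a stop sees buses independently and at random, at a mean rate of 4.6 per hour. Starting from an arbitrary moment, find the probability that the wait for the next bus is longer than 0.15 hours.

The wait for the next event is exponential with rate λ = 4.6 per hour.
P(T > 0.15) = e^(−λt) = e^(−4.6 × 0.15) = e^(−0.69) ≈ 0.5016.

0.5016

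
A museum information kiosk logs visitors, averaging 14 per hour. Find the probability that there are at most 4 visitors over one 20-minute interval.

0.5008

Over the interval, μ = 14 × 1/3 ≈ 4.66667 (a 20-minute interval = 1/3 hours).
P(N ≤ 4) = Σ_{j=0}^{4} e^(−μ) μ^j/j! ≈ 0.5008.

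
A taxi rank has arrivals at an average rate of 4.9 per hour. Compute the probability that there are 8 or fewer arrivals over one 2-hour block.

Over the interval, μ = 4.9 × 2 = 9.8 (a 2-hour block = 2 hours).
P(N ≤ 8) = Σ_{j=0}^{8} e^(−μ) μ^j/j! ≈ 0.3558.

0.3558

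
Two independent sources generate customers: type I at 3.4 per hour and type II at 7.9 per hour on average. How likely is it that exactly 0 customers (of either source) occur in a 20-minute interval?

0.0231

Independent Poisson processes superpose: combined rate λ = 3.4 + 7.9 = 11.3 per hour.
Over the interval, μ = 11.3 × 1/3 ≈ 3.76667 (a 20-minute interval = 1/3 hours).
P(N = 0) = e^(−3.76667) · 3.76667^0/0! ≈ 0.0231.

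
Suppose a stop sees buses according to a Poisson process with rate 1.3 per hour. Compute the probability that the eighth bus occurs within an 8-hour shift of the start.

Over the interval, μ = 1.3 × 8 = 10.4 (an 8-hour shift = 8 hours).
The eighth arrival falls in the interval iff at least 8 events occur there: P(S_8 ≤ t) = P(N ≥ 8) = 1 − P(N ≤ 7) ≈ 0.8137.

0.8137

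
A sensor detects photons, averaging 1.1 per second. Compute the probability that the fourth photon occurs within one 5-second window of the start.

0.7983

Over the interval, μ = 1.1 × 5 = 5.5 (a 5-second window = 5 seconds).
The fourth arrival falls in the interval iff at least 4 events occur there: P(S_4 ≤ t) = P(N ≥ 4) = 1 − P(N ≤ 3) ≈ 0.7983.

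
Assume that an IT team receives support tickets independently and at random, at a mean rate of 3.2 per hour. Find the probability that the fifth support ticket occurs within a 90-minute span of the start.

Over the interval, μ = 3.2 × 1.5 = 4.8 (a 90-minute span = 1.5 hours).
The fifth arrival falls in the interval iff at least 5 events occur there: P(S_5 ≤ t) = P(N ≥ 5) = 1 − P(N ≤ 4) ≈ 0.5237.

0.5237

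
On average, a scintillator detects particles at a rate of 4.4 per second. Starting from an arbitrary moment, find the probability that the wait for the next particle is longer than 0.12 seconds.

0.5898

The wait for the next event is exponential with rate λ = 4.4 per second.
P(T > 0.12) = e^(−λt) = e^(−4.4 × 0.12) = e^(−0.528) ≈ 0.5898.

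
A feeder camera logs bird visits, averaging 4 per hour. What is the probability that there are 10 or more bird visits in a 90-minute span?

Over the interval, μ = 4 × 1.5 = 6 (a 90-minute span = 1.5 hours).
P(N ≥ 10) = 1 − P(N ≤ 9) = 1 − Σ_{j=0}^{9} e^(−μ) μ^j/j! ≈ 0.0839.

0.0839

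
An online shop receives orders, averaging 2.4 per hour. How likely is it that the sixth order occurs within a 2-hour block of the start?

0.3490

Over the interval, μ = 2.4 × 2 = 4.8 (a 2-hour block = 2 hours).
The sixth arrival falls in the interval iff at least 6 events occur there: P(S_6 ≤ t) = P(N ≥ 6) = 1 − P(N ≤ 5) ≈ 0.3490.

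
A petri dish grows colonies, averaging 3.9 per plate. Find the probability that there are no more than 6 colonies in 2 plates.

0.3384

Over the interval, μ = 3.9 × 2 = 7.8 (2 plates).
P(N ≤ 6) = Σ_{j=0}^{6} e^(−μ) μ^j/j! ≈ 0.3384.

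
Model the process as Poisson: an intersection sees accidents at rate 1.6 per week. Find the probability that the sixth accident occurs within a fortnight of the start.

0.1054

Over the interval, μ = 1.6 × 2 = 3.2 (a fortnight = 2 weeks).
The sixth arrival falls in the interval iff at least 6 events occur there: P(S_6 ≤ t) = P(N ≥ 6) = 1 − P(N ≤ 5) ≈ 0.1054.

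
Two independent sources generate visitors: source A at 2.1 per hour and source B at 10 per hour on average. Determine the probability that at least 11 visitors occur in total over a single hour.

0.6632

Independent Poisson processes superpose: combined rate λ = 2.1 + 10 = 12.1 per hour.
So μ = 12.1.
P(N ≥ 11) = 1 − P(N ≤ 10) ≈ 0.6632.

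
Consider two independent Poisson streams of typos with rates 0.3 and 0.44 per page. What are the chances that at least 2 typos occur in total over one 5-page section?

Independent Poisson processes superpose: combined rate λ = 0.3 + 0.44 = 0.74 per page.
Over the interval, μ = 0.74 × 5 = 3.7 (a 5-page section = 5 pages).
P(N ≥ 2) = 1 − P(N ≤ 1) ≈ 0.8838.

0.8838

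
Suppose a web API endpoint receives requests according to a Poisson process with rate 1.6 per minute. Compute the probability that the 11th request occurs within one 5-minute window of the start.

0.1841

Over the interval, μ = 1.6 × 5 = 8 (a 5-minute window = 5 minutes).
The 11th arrival falls in the interval iff at least 11 events occur there: P(S_11 ≤ t) = P(N ≥ 11) = 1 − P(N ≤ 10) ≈ 0.1841.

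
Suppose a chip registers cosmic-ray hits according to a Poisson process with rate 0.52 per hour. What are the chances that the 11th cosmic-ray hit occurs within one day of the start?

Over the interval, μ = 0.52 × 24 = 12.48 (a day = 24 hours).
The 11th arrival falls in the interval iff at least 11 events occur there: P(S_11 ≤ t) = P(N ≥ 11) = 1 − P(N ≤ 10) ≈ 0.7010.

0.7010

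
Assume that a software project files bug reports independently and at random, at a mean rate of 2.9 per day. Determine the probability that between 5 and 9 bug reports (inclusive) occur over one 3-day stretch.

Over the interval, μ = 2.9 × 3 = 8.7 (a 3-day stretch = 3 days).
P(5 ≤ N ≤ 9) = Σ_{j=5}^{9} e^(−8.7) · 8.7^j/j! ≈ 0.5609.

0.5609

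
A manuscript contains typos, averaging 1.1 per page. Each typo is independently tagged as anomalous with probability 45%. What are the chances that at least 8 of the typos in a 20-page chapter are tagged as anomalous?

0.7706

Thinning: the typos that are tagged as anomalous themselves form a Poisson process with rate 0.45 × 1.1 = 0.495 per page.
Over the interval, μ = 0.495 × 20 = 9.9 (a 20-page chapter = 20 pages).
P(N ≥ 8) = 1 − P(N ≤ 7) ≈ 0.7706.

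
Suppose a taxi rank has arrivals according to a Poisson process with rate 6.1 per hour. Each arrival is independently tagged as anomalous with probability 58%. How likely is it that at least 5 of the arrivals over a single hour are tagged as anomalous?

0.2817

Thinning: the arrivals that are tagged as anomalous themselves form a Poisson process with rate 0.58 × 6.1 = 3.538 per hour.
So μ = 3.538.
P(N ≥ 5) = 1 − P(N ≤ 4) ≈ 0.2817.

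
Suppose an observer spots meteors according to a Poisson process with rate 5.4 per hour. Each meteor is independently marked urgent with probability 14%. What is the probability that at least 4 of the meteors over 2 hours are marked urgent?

0.0672

Thinning: the meteors that are marked urgent themselves form a Poisson process with rate 0.14 × 5.4 = 0.756 per hour.
Over the interval, μ = 0.756 × 2 = 1.512 (2 hours).
P(N ≥ 4) = 1 − P(N ≤ 3) ≈ 0.0672.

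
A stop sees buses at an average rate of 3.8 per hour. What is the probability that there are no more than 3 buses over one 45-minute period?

Over the interval, μ = 3.8 × 0.75 = 2.85 (a 45-minute period = 0.75 hours).
P(N ≤ 3) = Σ_{j=0}^{3} e^(−μ) μ^j/j! ≈ 0.6808.

0.6808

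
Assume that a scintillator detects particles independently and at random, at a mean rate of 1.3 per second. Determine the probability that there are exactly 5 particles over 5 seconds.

0.1454

Over the interval, μ = 1.3 × 5 = 6.5 (5 seconds).
P(N = 5) = e^(−μ) μ^5/5! = e^(−6.5) · 6.5^5/120 ≈ 0.1454.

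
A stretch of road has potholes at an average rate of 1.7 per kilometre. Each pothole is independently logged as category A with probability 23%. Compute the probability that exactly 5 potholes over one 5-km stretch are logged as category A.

Thinning: the potholes that are logged as category A themselves form a Poisson process with rate 0.23 × 1.7 = 0.391 per kilometre.
Over the interval, μ = 0.391 × 5 = 1.955 (a 5-km stretch = 5 kilometres).
P(N = 5) = e^(−1.955) · 1.955^5/5! ≈ 0.0337.

0.0337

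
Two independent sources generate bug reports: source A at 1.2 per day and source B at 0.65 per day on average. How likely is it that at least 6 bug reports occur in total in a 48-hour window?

0.1699

Independent Poisson processes superpose: combined rate λ = 1.2 + 0.65 = 1.85 per day.
Over the interval, μ = 1.85 × 2 = 3.7 (a 48-hour window = 2 days).
P(N ≥ 6) = 1 − P(N ≤ 5) ≈ 0.1699.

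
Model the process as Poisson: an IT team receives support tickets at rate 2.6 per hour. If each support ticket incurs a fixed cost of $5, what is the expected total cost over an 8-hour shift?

$104

E[N] = 2.6 × 8 = 20.8 (an 8-hour shift = 8 hours); E[cost] = 20.8 × $5 = $104.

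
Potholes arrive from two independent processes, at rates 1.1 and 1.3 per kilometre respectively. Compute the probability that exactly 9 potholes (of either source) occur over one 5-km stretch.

Independent Poisson processes superpose: combined rate λ = 1.1 + 1.3 = 2.4 per kilometre.
Over the interval, μ = 2.4 × 5 = 12 (a 5-km stretch = 5 kilometres).
P(N = 9) = e^(−12) · 12^9/9! ≈ 0.0874.

0.0874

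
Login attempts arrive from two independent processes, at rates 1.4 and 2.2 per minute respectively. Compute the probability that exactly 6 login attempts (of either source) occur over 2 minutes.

0.1445

Independent Poisson processes superpose: combined rate λ = 1.4 + 2.2 = 3.6 per minute.
Over the interval, μ = 3.6 × 2 = 7.2 (2 minutes).
P(N = 6) = e^(−7.2) · 7.2^6/6! ≈ 0.1445.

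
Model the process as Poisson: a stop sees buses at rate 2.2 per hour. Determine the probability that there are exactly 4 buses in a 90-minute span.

0.1823

Over the interval, μ = 2.2 × 1.5 = 3.3 (a 90-minute span = 1.5 hours).
P(N = 4) = e^(−μ) μ^4/4! = e^(−3.3) · 3.3^4/24 ≈ 0.1823.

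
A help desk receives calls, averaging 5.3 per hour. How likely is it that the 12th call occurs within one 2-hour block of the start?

Over the interval, μ = 5.3 × 2 = 10.6 (a 2-hour block = 2 hours).
The 12th arrival falls in the interval iff at least 12 events occur there: P(S_12 ≤ t) = P(N ≥ 12) = 1 − P(N ≤ 11) ≈ 0.3731.

0.3731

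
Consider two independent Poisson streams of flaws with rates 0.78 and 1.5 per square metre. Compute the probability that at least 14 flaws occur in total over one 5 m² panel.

Independent Poisson processes superpose: combined rate λ = 0.78 + 1.5 = 2.28 per square metre.
Over the interval, μ = 2.28 × 5 = 11.4 (a 5 m² panel = 5 square metres).
P(N ≥ 14) = 1 − P(N ≤ 13) ≈ 0.2570.

0.2570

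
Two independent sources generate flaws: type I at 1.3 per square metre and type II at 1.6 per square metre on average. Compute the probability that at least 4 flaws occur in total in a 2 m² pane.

0.8300

Independent Poisson processes superpose: combined rate λ = 1.3 + 1.6 = 2.9 per square metre.
Over the interval, μ = 2.9 × 2 = 5.8 (a 2 m² pane = 2 square metres).
P(N ≥ 4) = 1 − P(N ≤ 3) ≈ 0.8300.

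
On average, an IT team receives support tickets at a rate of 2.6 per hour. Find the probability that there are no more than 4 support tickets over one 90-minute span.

Over the interval, μ = 2.6 × 1.5 = 3.9 (a 90-minute span = 1.5 hours).
P(N ≤ 4) = Σ_{j=0}^{4} e^(−μ) μ^j/j! ≈ 0.6484.

0.6484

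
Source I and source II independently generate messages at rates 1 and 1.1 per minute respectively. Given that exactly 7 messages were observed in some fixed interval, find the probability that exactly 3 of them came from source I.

0.2845

Given the total, each event is independently from source I with probability p = λ_I/(λ_I+λ_II) = 1/2.1 ≈ 0.4762.
So K ~ Binomial(7, 1/2.1): P(K = 3) = C(7,3) · (1/2.1)^3 · (1.1/2.1)^4 ≈ 0.2845.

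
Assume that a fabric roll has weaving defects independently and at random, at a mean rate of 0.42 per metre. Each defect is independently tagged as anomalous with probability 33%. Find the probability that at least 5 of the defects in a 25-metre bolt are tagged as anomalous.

0.2680

Thinning: the defects that are tagged as anomalous themselves form a Poisson process with rate 0.33 × 0.42 = 0.1386 per metre.
Over the interval, μ = 0.1386 × 25 = 3.465 (a 25-metre bolt = 25 metres).
P(N ≥ 5) = 1 − P(N ≤ 4) ≈ 0.2680.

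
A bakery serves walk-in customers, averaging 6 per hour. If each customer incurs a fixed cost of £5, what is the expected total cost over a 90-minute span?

E[N] = 6 × 1.5 = 9 (a 90-minute span = 1.5 hours); E[cost] = 9 × £5 = £45.

£45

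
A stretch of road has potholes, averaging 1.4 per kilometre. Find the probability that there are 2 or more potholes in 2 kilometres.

0.7689

Over the interval, μ = 1.4 × 2 = 2.8 (2 kilometres).
P(N ≥ 2) = 1 − P(N ≤ 1) = 1 − Σ_{j=0}^{1} e^(−μ) μ^j/j! ≈ 0.7689.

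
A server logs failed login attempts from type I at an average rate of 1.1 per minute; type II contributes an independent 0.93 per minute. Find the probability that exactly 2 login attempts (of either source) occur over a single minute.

0.2706

Independent Poisson processes superpose: combined rate λ = 1.1 + 0.93 = 2.03 per minute.
So μ = 2.03.
P(N = 2) = e^(−2.03) · 2.03^2/2! ≈ 0.2706.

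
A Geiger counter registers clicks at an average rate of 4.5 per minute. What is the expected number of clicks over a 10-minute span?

45

E[N] = λt = 4.5 × 10 = 45 (a 10-minute span = 10 minutes).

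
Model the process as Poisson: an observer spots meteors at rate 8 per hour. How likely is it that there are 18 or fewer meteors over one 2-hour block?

Over the interval, μ = 8 × 2 = 16 (a 2-hour block = 2 hours).
P(N ≤ 18) = Σ_{j=0}^{18} e^(−μ) μ^j/j! ≈ 0.7423.

0.7423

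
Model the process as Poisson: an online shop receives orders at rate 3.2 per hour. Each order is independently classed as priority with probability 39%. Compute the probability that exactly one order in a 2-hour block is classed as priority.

0.2057

Thinning: the orders that are classed as priority themselves form a Poisson process with rate 0.39 × 3.2 = 1.248 per hour.
Over the interval, μ = 1.248 × 2 = 2.496 (a 2-hour block = 2 hours).
P(N = 1) = e^(−2.496) · 2.496^1/1! ≈ 0.2057.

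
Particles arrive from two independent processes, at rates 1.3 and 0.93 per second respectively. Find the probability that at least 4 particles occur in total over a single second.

Independent Poisson processes superpose: combined rate λ = 1.3 + 0.93 = 2.23 per second.
So μ = 2.23.
P(N ≥ 4) = 1 − P(N ≤ 3) ≈ 0.1866.

0.1866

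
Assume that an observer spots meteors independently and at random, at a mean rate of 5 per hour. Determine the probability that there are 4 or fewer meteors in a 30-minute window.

Over the interval, μ = 5 × 0.5 = 2.5 (a 30-minute window = 0.5 hours).
P(N ≤ 4) = Σ_{j=0}^{4} e^(−μ) μ^j/j! ≈ 0.8912.

0.8912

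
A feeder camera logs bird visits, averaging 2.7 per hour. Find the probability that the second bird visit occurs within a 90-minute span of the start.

Over the interval, μ = 2.7 × 1.5 = 4.05 (a 90-minute span = 1.5 hours).
The second arrival falls in the interval iff at least 2 events occur there: P(S_2 ≤ t) = P(N ≥ 2) = 1 − P(N ≤ 1) ≈ 0.9120.

0.9120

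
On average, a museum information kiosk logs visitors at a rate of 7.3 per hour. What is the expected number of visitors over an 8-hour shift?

58.4

E[N] = λt = 7.3 × 8 = 58.4 (an 8-hour shift = 8 hours).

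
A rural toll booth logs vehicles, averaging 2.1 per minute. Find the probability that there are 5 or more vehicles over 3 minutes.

0.7531

Over the interval, μ = 2.1 × 3 = 6.3 (3 minutes).
P(N ≥ 5) = 1 − P(N ≤ 4) = 1 − Σ_{j=0}^{4} e^(−μ) μ^j/j! ≈ 0.7531.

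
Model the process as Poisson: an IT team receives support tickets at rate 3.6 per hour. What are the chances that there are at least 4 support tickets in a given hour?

With mean μ = 3.6 per hour,
P(N ≥ 4) = 1 − P(N ≤ 3) = 1 − Σ_{j=0}^{3} e^(−μ) μ^j/j! ≈ 0.4848.

0.4848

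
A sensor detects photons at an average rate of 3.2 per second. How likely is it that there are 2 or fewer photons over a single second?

0.3799

With mean μ = 3.2 per second,
P(N ≤ 2) = Σ_{j=0}^{2} e^(−μ) μ^j/j! ≈ 0.3799.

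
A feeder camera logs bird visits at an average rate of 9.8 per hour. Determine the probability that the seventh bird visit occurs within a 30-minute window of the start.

0.2233

Over the interval, μ = 9.8 × 0.5 = 4.9 (a 30-minute window = 0.5 hours).
The seventh arrival falls in the interval iff at least 7 events occur there: P(S_7 ≤ t) = P(N ≥ 7) = 1 − P(N ≤ 6) ≈ 0.2233.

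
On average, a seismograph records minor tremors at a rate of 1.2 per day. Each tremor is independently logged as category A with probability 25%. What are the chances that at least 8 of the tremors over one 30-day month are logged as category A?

Thinning: the tremors that are logged as category A themselves form a Poisson process with rate 0.25 × 1.2 = 0.3 per day.
Over the interval, μ = 0.3 × 30 = 9 (a 30-day month = 30 days).
P(N ≥ 8) = 1 − P(N ≤ 7) ≈ 0.6761.

0.6761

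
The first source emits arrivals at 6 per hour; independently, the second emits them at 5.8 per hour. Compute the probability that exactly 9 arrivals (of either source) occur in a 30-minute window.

0.0654

Independent Poisson processes superpose: combined rate λ = 6 + 5.8 = 11.8 per hour.
Over the interval, μ = 11.8 × 0.5 = 5.9 (a 30-minute window = 0.5 hours).
P(N = 9) = e^(−5.9) · 5.9^9/9! ≈ 0.0654.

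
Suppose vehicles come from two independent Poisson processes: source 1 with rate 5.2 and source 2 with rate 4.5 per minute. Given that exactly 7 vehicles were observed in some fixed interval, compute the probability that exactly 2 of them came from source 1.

0.1297

Given the total, each event is independently from source 1 with probability p = λ_1/(λ_1+λ_2) = 5.2/9.7 ≈ 0.5361.
So K ~ Binomial(7, 5.2/9.7): P(K = 2) = C(7,2) · (5.2/9.7)^2 · (4.5/9.7)^5 ≈ 0.1297.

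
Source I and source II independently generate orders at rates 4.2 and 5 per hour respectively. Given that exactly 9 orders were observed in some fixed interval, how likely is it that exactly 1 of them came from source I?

Given the total, each event is independently from source I with probability p = λ_I/(λ_I+λ_II) = 4.2/9.2 ≈ 0.4565.
So K ~ Binomial(9, 4.2/9.2): P(K = 1) = C(9,1) · (4.2/9.2)^1 · (5/9.2)^8 ≈ 0.0313.

0.0313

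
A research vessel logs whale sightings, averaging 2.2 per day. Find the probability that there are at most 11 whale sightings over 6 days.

0.3332

Over the interval, μ = 2.2 × 6 = 13.2 (6 days).
P(N ≤ 11) = Σ_{j=0}^{11} e^(−μ) μ^j/j! ≈ 0.3332.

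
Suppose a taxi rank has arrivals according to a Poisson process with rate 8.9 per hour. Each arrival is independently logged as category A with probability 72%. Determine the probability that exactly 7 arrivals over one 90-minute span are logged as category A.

0.1007

Thinning: the arrivals that are logged as category A themselves form a Poisson process with rate 0.72 × 8.9 = 6.408 per hour.
Over the interval, μ = 6.408 × 1.5 = 9.612 (a 90-minute span = 1.5 hours).
P(N = 7) = e^(−9.612) · 9.612^7/7! ≈ 0.1007.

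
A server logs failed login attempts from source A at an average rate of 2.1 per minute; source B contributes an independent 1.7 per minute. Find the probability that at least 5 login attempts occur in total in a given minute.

Independent Poisson processes superpose: combined rate λ = 2.1 + 1.7 = 3.8 per minute.
So μ = 3.8.
P(N ≥ 5) = 1 − P(N ≤ 4) ≈ 0.3322.

0.3322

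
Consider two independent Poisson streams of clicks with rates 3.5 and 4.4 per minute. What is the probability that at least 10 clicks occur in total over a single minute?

0.2710

Independent Poisson processes superpose: combined rate λ = 3.5 + 4.4 = 7.9 per minute.
So μ = 7.9.
P(N ≥ 10) = 1 − P(N ≤ 9) ≈ 0.2710.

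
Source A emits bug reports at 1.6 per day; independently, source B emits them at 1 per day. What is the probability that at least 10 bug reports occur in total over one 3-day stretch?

0.2589

Independent Poisson processes superpose: combined rate λ = 1.6 + 1 = 2.6 per day.
Over the interval, μ = 2.6 × 3 = 7.8 (a 3-day stretch = 3 days).
P(N ≥ 10) = 1 − P(N ≤ 9) ≈ 0.2589.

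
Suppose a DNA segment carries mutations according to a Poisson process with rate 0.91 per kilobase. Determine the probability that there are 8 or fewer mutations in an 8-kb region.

0.6919

Over the interval, μ = 0.91 × 8 = 7.28 (an 8-kb region = 8 kilobases).
P(N ≤ 8) = Σ_{j=0}^{8} e^(−μ) μ^j/j! ≈ 0.6919.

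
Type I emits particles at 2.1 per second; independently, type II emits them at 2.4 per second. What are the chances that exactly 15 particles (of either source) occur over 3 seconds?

Independent Poisson processes superpose: combined rate λ = 2.1 + 2.4 = 4.5 per second.
Over the interval, μ = 4.5 × 3 = 13.5 (3 seconds).
P(N = 15) = e^(−13.5) · 13.5^15/15! ≈ 0.0945.

0.0945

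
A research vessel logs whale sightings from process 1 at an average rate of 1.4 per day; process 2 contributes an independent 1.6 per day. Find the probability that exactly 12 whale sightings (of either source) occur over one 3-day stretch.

Independent Poisson processes superpose: combined rate λ = 1.4 + 1.6 = 3 per day.
Over the interval, μ = 3 × 3 = 9 (a 3-day stretch = 3 days).
P(N = 12) = e^(−9) · 9^12/12! ≈ 0.0728.

0.0728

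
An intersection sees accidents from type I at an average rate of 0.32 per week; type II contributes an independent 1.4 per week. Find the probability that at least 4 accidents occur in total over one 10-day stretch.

Independent Poisson processes superpose: combined rate λ = 0.32 + 1.4 = 1.72 per week.
Over the interval, μ = 1.72 × 10/7 ≈ 2.45714 (a 10-day stretch = 10/7 weeks).
P(N ≥ 4) = 1 − P(N ≤ 3) ≈ 0.2333.

0.2333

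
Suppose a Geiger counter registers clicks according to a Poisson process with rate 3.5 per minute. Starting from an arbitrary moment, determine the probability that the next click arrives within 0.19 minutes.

Inter-arrival times are exponential with rate λ = 3.5 per minute.
P(T ≤ 0.19) = 1 − e^(−λt) = 1 − e^(−3.5 × 0.19) = 1 − e^(−0.665) ≈ 0.4857.

0.4857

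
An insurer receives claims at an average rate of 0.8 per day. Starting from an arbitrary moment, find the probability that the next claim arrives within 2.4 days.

0.8534

Inter-arrival times are exponential with rate λ = 0.8 per day.
P(T ≤ 2.4) = 1 − e^(−λt) = 1 − e^(−0.8 × 2.4) = 1 − e^(−1.92) ≈ 0.8534.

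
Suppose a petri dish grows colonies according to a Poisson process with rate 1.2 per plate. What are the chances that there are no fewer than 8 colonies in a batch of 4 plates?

0.1133

Over the interval, μ = 1.2 × 4 = 4.8 (a batch of 4 plates = 4 plates).
P(N ≥ 8) = 1 − P(N ≤ 7) = 1 − Σ_{j=0}^{7} e^(−μ) μ^j/j! ≈ 0.1133.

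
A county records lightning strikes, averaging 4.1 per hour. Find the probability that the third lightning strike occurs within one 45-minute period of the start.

0.5934

Over the interval, μ = 4.1 × 0.75 = 3.075 (a 45-minute period = 0.75 hours).
The third arrival falls in the interval iff at least 3 events occur there: P(S_3 ≤ t) = P(N ≥ 3) = 1 − P(N ≤ 2) ≈ 0.5934.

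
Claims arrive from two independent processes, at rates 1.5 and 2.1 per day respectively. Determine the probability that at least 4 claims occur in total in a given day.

Independent Poisson processes superpose: combined rate λ = 1.5 + 2.1 = 3.6 per day.
So μ = 3.6.
P(N ≥ 4) = 1 − P(N ≤ 3) ≈ 0.4848.

0.4848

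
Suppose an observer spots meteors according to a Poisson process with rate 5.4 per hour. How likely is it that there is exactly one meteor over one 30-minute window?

0.1815

Over the interval, μ = 5.4 × 0.5 = 2.7 (a 30-minute window = 0.5 hours).
P(N = 1) = e^(−μ) μ^1/1! = e^(−2.7) · 2.7^1/1 ≈ 0.1815.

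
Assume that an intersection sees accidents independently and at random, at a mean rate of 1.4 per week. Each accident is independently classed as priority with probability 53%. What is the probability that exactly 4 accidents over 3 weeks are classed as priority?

Thinning: the accidents that are classed as priority themselves form a Poisson process with rate 0.53 × 1.4 = 0.742 per week.
Over the interval, μ = 0.742 × 3 = 2.226 (3 weeks).
P(N = 4) = e^(−2.226) · 2.226^4/4! ≈ 0.1104.

0.1104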